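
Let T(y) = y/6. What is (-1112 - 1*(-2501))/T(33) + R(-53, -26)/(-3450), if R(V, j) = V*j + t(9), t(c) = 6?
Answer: 4784438/18975 ≈ 252.14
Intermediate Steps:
T(y) = y/6 (T(y) = y*(⅙) = y/6)
R(V, j) = 6 + V*j (R(V, j) = V*j + 6 = 6 + V*j)
(-1112 - 1*(-2501))/T(33) + R(-53, -26)/(-3450) = (-1112 - 1*(-2501))/(((⅙)*33)) + (6 - 53*(-26))/(-3450) = (-1112 + 2501)/(11/2) + (6 + 1378)*(-1/3450) = 1389*(2/11) + 1384*(-1/3450) = 2778/11 - 692/1725 = 4784438/18975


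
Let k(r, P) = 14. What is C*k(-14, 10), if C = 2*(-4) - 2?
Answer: -140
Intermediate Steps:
C = -10 (C = -8 - 2 = -10)
C*k(-14, 10) = -10*14 = -140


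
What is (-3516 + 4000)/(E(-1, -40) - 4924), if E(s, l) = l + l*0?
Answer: -121/1241 ≈ -0.097502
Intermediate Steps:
E(s, l) = l (E(s, l) = l + 0 = l)
(-3516 + 4000)/(E(-1, -40) - 4924) = (-3516 + 4000)/(-40 - 4924) = 484/(-4964) = 484*(-1/4964) = -121/1241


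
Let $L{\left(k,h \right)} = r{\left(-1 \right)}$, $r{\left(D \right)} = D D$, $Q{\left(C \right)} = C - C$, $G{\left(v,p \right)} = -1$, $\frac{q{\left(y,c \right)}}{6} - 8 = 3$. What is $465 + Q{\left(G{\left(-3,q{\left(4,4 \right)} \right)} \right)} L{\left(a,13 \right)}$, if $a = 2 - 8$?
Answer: $465$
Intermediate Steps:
$q{\left(y,c \right)} = 66$ ($q{\left(y,c \right)} = 48 + 6 \cdot 3 = 48 + 18 = 66$)
$Q{\left(C \right)} = 0$
$a = -6$
$r{\left(D \right)} = D^{2}$
$L{\left(k,h \right)} = 1$ ($L{\left(k,h \right)} = \left(-1\right)^{2} = 1$)
$465 + Q{\left(G{\left(-3,q{\left(4,4 \right)} \right)} \right)} L{\left(a,13 \right)} = 465 + 0 \cdot 1 = 465 + 0 = 465$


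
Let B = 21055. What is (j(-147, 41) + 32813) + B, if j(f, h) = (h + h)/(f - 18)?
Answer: 8888138/165 ≈ 53868.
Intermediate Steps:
j(f, h) = 2*h/(-18 + f) (j(f, h) = (2*h)/(-18 + f) = 2*h/(-18 + f))
(j(-147, 41) + 32813) + B = (2*41/(-18 - 147) + 32813) + 21055 = (2*41/(-165) + 32813) + 21055 = (2*41*(-1/165) + 32813) + 21055 = (-82/165 + 32813) + 21055 = 5414063/165 + 21055 = 8888138/165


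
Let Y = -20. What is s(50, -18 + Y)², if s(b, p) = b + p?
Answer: 144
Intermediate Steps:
s(50, -18 + Y)² = (50 + (-18 - 20))² = (50 - 38)² = 12² = 144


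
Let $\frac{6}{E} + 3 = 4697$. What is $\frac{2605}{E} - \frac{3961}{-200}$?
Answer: $\frac{1222798883}{600} \approx 2.038 \cdot 10^{6}$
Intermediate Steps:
$E = \frac{3}{2347}$ ($E = \frac{6}{-3 + 4697} = \frac{6}{4694} = 6 \cdot \frac{1}{4694} = \frac{3}{2347} \approx 0.0012782$)
$\frac{2605}{E} - \frac{3961}{-200} = \frac{2605}{\frac{3}{2347}} - \frac{3961}{-200} = 2605 \cdot \frac{2347}{3} - - \frac{3961}{200} = \frac{6113935}{3} + \frac{3961}{200} = \frac{1222798883}{600}$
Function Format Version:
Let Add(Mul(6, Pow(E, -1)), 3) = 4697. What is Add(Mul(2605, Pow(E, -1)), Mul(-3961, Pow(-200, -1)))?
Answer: Rational(1222798883, 600) ≈ 2.0380e+6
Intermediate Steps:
E = Rational(3, 2347) (E = Mul(6, Pow(Add(-3, 4697), -1)) = Mul(6, Pow(4694, -1)) = Mul(6, Rational(1, 4694)) = Rational(3, 2347) ≈ 0.0012782)
Add(Mul(2605, Pow(E, -1)), Mul(-3961, Pow(-200, -1))) = Add(Mul(2605, Pow(Rational(3, 2347), -1)), Mul(-3961, Pow(-200, -1))) = Add(Mul(2605, Rational(2347, 3)), Mul(-3961, Rational(-1, 200))) = Add(Rational(6113935, 3), Rational(3961, 200)) = Rational(1222798883, 600)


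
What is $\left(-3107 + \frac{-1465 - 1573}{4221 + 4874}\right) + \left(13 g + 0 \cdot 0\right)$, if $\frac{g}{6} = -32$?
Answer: $- \frac{50962323}{9095} \approx -5603.3$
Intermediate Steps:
$g = -192$ ($g = 6 \left(-32\right) = -192$)
$\left(-3107 + \frac{-1465 - 1573}{4221 + 4874}\right) + \left(13 g + 0 \cdot 0\right) = \left(-3107 + \frac{-1465 - 1573}{4221 + 4874}\right) + \left(13 \left(-192\right) + 0 \cdot 0\right) = \left(-3107 - \frac{3038}{9095}\right) + \left(-2496 + 0\right) = \left(-3107 - \frac{3038}{9095}\right) - 2496 = - \frac{28261203}{9095} - 2496 = - \frac{50962323}{9095}$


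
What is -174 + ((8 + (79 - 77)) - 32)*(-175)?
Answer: 3676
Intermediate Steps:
-174 + ((8 + (79 - 77)) - 32)*(-175) = -174 + ((8 + 2) - 32)*(-175) = -174 + (10 - 32)*(-175) = -174 - 22*(-175) = -174 + 3850 = 3676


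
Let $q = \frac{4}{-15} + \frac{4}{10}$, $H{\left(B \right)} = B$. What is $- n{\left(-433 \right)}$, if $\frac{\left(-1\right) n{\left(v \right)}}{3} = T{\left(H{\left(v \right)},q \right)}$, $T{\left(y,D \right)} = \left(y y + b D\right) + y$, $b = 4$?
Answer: $\frac{2805848}{5} \approx 5.6117 \cdot 10^{5}$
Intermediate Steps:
$q = \frac{2}{15}$ ($q = 4 \left(- \frac{1}{15}\right) + 4 \cdot \frac{1}{10} = - \frac{4}{15} + \frac{2}{5} = \frac{2}{15} \approx 0.13333$)
$T{\left(y,D \right)} = y + y^{2} + 4 D$ ($T{\left(y,D \right)} = \left(y y + 4 D\right) + y = \left(y^{2} + 4 D\right) + y = y + y^{2} + 4 D$)
$n{\left(v \right)} = - \frac{8}{5} - 3 v - 3 v^{2}$ ($n{\left(v \right)} = - 3 \left(v + v^{2} + 4 \cdot \frac{2}{15}\right) = - 3 \left(v + v^{2} + \frac{8}{15}\right) = - 3 \left(\frac{8}{15} + v + v^{2}\right) = - \frac{8}{5} - 3 v - 3 v^{2}$)
$- n{\left(-433 \right)} = - (- \frac{8}{5} - -1299 - 3 \left(-433\right)^{2}) = - (- \frac{8}{5} + 1299 - 562467) = \left(-1\right) \left(- \frac{2805848}{5}\right) = \frac{2805848}{5}$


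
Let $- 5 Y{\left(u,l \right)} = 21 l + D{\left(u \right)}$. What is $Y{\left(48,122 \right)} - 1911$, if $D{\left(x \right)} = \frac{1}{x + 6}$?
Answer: $- \frac{654319}{270} \approx -2423.4$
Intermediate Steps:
$D{\left(x \right)} = \frac{1}{6 + x}$
$Y{\left(u,l \right)} = - \frac{21 l}{5} - \frac{1}{5 \left(6 + u\right)}$ ($Y{\left(u,l \right)} = - \frac{21 l + \frac{1}{6 + u}}{5} = - \frac{\frac{1}{6 + u} + 21 l}{5} = - \frac{21 l}{5} - \frac{1}{5 \left(6 + u\right)}$)
$Y{\left(48,122 \right)} - 1911 = \frac{-1 - 2562 \left(6 + 48\right)}{5 \left(6 + 48\right)} - 1911 = \frac{-1 - 2562 \cdot 54}{5 \cdot 54} - 1911 = \frac{1}{5} \cdot \frac{1}{54} \left(-1 - 138348\right) - 1911 = \frac{1}{5} \cdot \frac{1}{54} \left(-138349\right) - 1911 = - \frac{138349}{270} - 1911 = - \frac{654319}{270}$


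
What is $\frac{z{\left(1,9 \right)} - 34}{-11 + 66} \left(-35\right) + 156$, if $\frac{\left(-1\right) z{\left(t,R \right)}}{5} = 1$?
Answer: $\frac{1989}{11} \approx 180.82$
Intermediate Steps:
$z{\left(t,R \right)} = -5$ ($z{\left(t,R \right)} = \left(-5\right) 1 = -5$)
$\frac{z{\left(1,9 \right)} - 34}{-11 + 66} \left(-35\right) + 156 = \frac{-5 - 34}{-11 + 66} \left(-35\right) + 156 = - \frac{39}{55} \left(-35\right) + 156 = \left(-39\right) \frac{1}{55} \left(-35\right) + 156 = \left(- \frac{39}{55}\right) \left(-35\right) + 156 = \frac{273}{11} + 156 = \frac{1989}{11}$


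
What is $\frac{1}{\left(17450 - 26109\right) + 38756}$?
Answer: $\frac{1}{30097} \approx 3.3226 \cdot 10^{-5}$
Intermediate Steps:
$\frac{1}{\left(17450 - 26109\right) + 38756} = \frac{1}{-8659 + 38756} = \frac{1}{30097}$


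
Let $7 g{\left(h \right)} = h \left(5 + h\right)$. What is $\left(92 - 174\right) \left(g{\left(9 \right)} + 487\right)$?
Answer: $-41410$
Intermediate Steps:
$g{\left(h \right)} = \frac{h \left(5 + h\right)}{7}$
$\left(92 - 174\right) \left(g{\left(9 \right)} + 487\right) = \left(92 - 174\right) \left(\frac{1}{7} \cdot 9 \left(5 + 9\right) + 487\right) = - 82 \left(\frac{1}{7} \cdot 9 \cdot 14 + 487\right) = - 82 \left(18 + 487\right) = \left(-82\right) 505 = -41410$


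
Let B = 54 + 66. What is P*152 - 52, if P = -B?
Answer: -18292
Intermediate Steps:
B = 120
P = -120 (P = -1*120 = -120)
P*152 - 52 = -120*152 - 52 = -18240 - 52 = -18292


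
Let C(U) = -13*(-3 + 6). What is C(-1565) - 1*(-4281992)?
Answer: 4281953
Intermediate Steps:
C(U) = -39 (C(U) = -13*3 = -39)
C(-1565) - 1*(-4281992) = -39 - 1*(-4281992) = -39 + 4281992 = 4281953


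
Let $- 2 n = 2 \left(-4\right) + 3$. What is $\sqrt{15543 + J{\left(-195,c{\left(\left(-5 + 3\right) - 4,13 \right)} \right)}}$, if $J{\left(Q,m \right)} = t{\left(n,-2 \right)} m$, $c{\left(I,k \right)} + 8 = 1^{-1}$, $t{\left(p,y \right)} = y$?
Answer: $\sqrt{15557} \approx 124.73$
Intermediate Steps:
$n = \frac{5}{2}$ ($n = - \frac{2 \left(-4\right) + 3}{2} = - \frac{-8 + 3}{2} = \left(- \frac{1}{2}\right) \left(-5\right) = \frac{5}{2} \approx 2.5$)
$c{\left(I,k \right)} = -7$ ($c{\left(I,k \right)} = -8 + 1^{-1} = -8 + 1 = -7$)
$J{\left(Q,m \right)} = - 2 m$
$\sqrt{15543 + J{\left(-195,c{\left(\left(-5 + 3\right) - 4,13 \right)} \right)}} = \sqrt{15543 - -14} = \sqrt{15543 + 14} = \sqrt{15557}$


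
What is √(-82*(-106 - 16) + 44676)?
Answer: 2*√13670 ≈ 233.84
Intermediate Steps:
√(-82*(-106 - 16) + 44676) = √(-82*(-122) + 44676) = √(10004 + 44676) = √54680 = 2*√13670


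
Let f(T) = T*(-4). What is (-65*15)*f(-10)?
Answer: -39000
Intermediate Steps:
f(T) = -4*T
(-65*15)*f(-10) = (-65*15)*(-4*(-10)) = -975*40 = -39000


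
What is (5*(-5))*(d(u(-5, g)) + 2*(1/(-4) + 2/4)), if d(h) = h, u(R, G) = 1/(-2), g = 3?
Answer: 0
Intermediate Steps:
u(R, G) = -1/2
(5*(-5))*(d(u(-5, g)) + 2*(1/(-4) + 2/4)) = (5*(-5))*(-1/2 + 2*(1/(-4) + 2/4)) = -25*(-1/2 + 2*(1*(-1/4) + 2*(1/4))) = -25*(-1/2 + 2*(-1/4 + 1/2)) = -25*(-1/2 + 2*(1/4)) = -25*(-1/2 + 1/2) = -25*0 = 0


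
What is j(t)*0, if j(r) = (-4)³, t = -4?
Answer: 0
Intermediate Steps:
j(r) = -64
j(t)*0 = -64*0 = 0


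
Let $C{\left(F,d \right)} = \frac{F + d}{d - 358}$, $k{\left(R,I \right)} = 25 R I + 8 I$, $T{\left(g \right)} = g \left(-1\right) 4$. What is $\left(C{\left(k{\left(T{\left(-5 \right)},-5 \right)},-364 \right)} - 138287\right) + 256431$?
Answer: $\frac{42651436}{361} \approx 1.1815 \cdot 10^{5}$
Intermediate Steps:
$T{\left(g \right)} = - 4 g$ ($T{\left(g \right)} = - g 4 = - 4 g$)
$k{\left(R,I \right)} = 8 I + 25 I R$ ($k{\left(R,I \right)} = 25 I R + 8 I = 8 I + 25 I R$)
$C{\left(F,d \right)} = \frac{F + d}{-358 + d}$
$\left(C{\left(k{\left(T{\left(-5 \right)},-5 \right)},-364 \right)} - 138287\right) + 256431 = \left(\frac{- 5 \left(8 + 25 \left(\left(-4\right) \left(-5\right)\right)\right) - 364}{-358 - 364} - 138287\right) + 256431 = \left(\frac{- 5 \left(8 + 25 \cdot 20\right) - 364}{-722} - 138287\right) + 256431 = \left(- \frac{- 5 \left(8 + 500\right) - 364}{722} - 138287\right) + 256431 = \left(- \frac{\left(-5\right) 508 - 364}{722} - 138287\right) + 256431 = \left(- \frac{-2540 - 364}{722} - 138287\right) + 256431 = \left(\left(- \frac{1}{722}\right) \left(-2904\right) - 138287\right) + 256431 = \left(\frac{1452}{361} - 138287\right) + 256431 = - \frac{49920155}{361} + 256431 = \frac{42651436}{361}$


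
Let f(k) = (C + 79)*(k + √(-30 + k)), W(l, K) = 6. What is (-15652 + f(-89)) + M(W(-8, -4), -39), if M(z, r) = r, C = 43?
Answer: -26549 + 122*I*√119 ≈ -26549.0 + 1330.9*I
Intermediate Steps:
f(k) = 122*k + 122*√(-30 + k) (f(k) = (43 + 79)*(k + √(-30 + k)) = 122*(k + √(-30 + k)) = 122*k + 122*√(-30 + k))
(-15652 + f(-89)) + M(W(-8, -4), -39) = (-15652 + (122*(-89) + 122*√(-30 - 89))) - 39 = (-15652 + (-10858 + 122*√(-119))) - 39 = (-15652 + (-10858 + 122*(I*√119))) - 39 = (-15652 + (-10858 + 122*I*√119)) - 39 = (-26510 + 122*I*√119) - 39 = -26549 + 122*I*√119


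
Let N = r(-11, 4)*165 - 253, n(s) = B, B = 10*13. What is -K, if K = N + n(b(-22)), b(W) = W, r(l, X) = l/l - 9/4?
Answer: 1317/4 ≈ 329.25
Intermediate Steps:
B = 130
r(l, X) = -5/4 (r(l, X) = 1 - 9*¼ = 1 - 9/4 = -5/4)
n(s) = 130
N = -1837/4 (N = -5/4*165 - 253 = -825/4 - 253 = -1837/4 ≈ -459.25)
K = -1317/4 (K = -1837/4 + 130 = -1317/4 ≈ -329.25)
-K = -1*(-1317/4) = 1317/4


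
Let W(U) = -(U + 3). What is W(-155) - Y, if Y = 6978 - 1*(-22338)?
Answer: -29164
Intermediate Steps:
W(U) = -3 - U (W(U) = -(3 + U) = -3 - U)
Y = 29316 (Y = 6978 + 22338 = 29316)
W(-155) - Y = (-3 - 1*(-155)) - 1*29316 = (-3 + 155) - 29316 = 152 - 29316 = -29164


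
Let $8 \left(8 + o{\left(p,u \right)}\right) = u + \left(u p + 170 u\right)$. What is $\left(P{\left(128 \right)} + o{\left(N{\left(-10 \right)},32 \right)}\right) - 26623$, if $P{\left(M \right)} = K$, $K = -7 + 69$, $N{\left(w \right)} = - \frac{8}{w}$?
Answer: $- \frac{129409}{5} \approx -25882.0$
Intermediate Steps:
$K = 62$
$P{\left(M \right)} = 62$
$o{\left(p,u \right)} = -8 + \frac{171 u}{8} + \frac{p u}{8}$ ($o{\left(p,u \right)} = -8 + \frac{u + \left(u p + 170 u\right)}{8} = -8 + \frac{u + \left(p u + 170 u\right)}{8} = -8 + \frac{u + \left(170 u + p u\right)}{8} = -8 + \frac{171 u + p u}{8} = -8 + \left(\frac{171 u}{8} + \frac{p u}{8}\right) = -8 + \frac{171 u}{8} + \frac{p u}{8}$)
$\left(P{\left(128 \right)} + o{\left(N{\left(-10 \right)},32 \right)}\right) - 26623 = \left(62 + \left(-8 + \frac{171}{8} \cdot 32 + \frac{1}{8} \left(- \frac{8}{-10}\right) 32\right)\right) - 26623 = \left(62 + \left(-8 + 684 + \frac{1}{8} \left(\left(-8\right) \left(- \frac{1}{10}\right)\right) 32\right)\right) - 26623 = \left(62 + \left(-8 + 684 + \frac{1}{8} \cdot \frac{4}{5} \cdot 32\right)\right) - 26623 = \left(62 + \left(-8 + 684 + \frac{16}{5}\right)\right) - 26623 = \left(62 + \frac{3396}{5}\right) - 26623 = \frac{3706}{5} - 26623 = - \frac{129409}{5}$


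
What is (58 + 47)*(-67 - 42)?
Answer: -11445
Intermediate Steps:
(58 + 47)*(-67 - 42) = 105*(-109) = -11445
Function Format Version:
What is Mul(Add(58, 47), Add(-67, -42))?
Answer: -11445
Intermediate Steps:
Mul(Add(58, 47), Add(-67, -42)) = Mul(105, -109) = -11445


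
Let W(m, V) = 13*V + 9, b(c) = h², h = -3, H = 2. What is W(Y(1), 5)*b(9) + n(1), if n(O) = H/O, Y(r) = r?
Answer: 668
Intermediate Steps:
b(c) = 9 (b(c) = (-3)² = 9)
W(m, V) = 9 + 13*V
n(O) = 2/O
W(Y(1), 5)*b(9) + n(1) = (9 + 13*5)*9 + 2/1 = (9 + 65)*9 + 2*1 = 74*9 + 2 = 666 + 2 = 668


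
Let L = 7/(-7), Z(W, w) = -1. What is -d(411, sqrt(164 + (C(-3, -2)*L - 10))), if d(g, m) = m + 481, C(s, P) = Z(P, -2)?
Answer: -481 - sqrt(155) ≈ -493.45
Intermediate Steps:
C(s, P) = -1
L = -1 (L = 7*(-1/7) = -1)
d(g, m) = 481 + m
-d(411, sqrt(164 + (C(-3, -2)*L - 10))) = -(481 + sqrt(164 + (-1*(-1) - 10))) = -(481 + sqrt(164 + (1 - 10))) = -(481 + sqrt(164 - 9)) = -(481 + sqrt(155)) = -481 - sqrt(155)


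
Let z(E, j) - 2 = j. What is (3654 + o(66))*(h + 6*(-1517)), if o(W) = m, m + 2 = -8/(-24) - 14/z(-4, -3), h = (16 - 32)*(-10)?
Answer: -98353058/3 ≈ -3.2784e+7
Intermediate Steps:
z(E, j) = 2 + j
h = 160 (h = -16*(-10) = 160)
m = 37/3 (m = -2 + (-8/(-24) - 14/(2 - 3)) = -2 + (-8*(-1/24) - 14/(-1)) = -2 + (1/3 - 14*(-1)) = -2 + (1/3 + 14) = -2 + 43/3 = 37/3 ≈ 12.333)
o(W) = 37/3
(3654 + o(66))*(h + 6*(-1517)) = (3654 + 37/3)*(160 + 6*(-1517)) = 10999*(160 - 9102)/3 = (10999/3)*(-8942) = -98353058/3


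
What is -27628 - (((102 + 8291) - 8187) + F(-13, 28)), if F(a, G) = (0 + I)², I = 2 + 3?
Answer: -27859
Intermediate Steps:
I = 5
F(a, G) = 25 (F(a, G) = (0 + 5)² = 5² = 25)
-27628 - (((102 + 8291) - 8187) + F(-13, 28)) = -27628 - (((102 + 8291) - 8187) + 25) = -27628 - ((8393 - 8187) + 25) = -27628 - (206 + 25) = -27628 - 1*231 = -27628 - 231 = -27859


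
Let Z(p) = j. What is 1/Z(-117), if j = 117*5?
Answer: 1/585 ≈ 0.0017094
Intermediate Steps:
j = 585
Z(p) = 585
1/Z(-117) = 1/585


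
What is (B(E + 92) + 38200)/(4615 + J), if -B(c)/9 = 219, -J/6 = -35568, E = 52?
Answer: 36229/218023 ≈ 0.16617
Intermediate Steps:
J = 213408 (J = -6*(-35568) = 213408)
B(c) = -1971 (B(c) = -9*219 = -1971)
(B(E + 92) + 38200)/(4615 + J) = (-1971 + 38200)/(4615 + 213408) = 36229/218023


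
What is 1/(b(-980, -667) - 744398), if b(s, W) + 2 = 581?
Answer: -1/743819 ≈ -1.3444e-6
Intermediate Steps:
b(s, W) = 579 (b(s, W) = -2 + 581 = 579)
1/(b(-980, -667) - 744398) = 1/(579 - 744398) = 1/(-743819) = -1/743819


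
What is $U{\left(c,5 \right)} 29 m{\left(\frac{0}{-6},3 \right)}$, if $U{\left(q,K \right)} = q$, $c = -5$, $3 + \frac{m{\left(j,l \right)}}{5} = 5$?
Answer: $-1450$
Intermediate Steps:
$m{\left(j,l \right)} = 10$ ($m{\left(j,l \right)} = -15 + 5 \cdot 5 = -15 + 25 = 10$)
$U{\left(c,5 \right)} 29 m{\left(\frac{0}{-6},3 \right)} = \left(-5\right) 29 \cdot 10 = \left(-145\right) 10 = -1450$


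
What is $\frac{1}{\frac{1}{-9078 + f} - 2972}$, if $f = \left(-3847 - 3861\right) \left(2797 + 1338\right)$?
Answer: $- \frac{31881658}{94752287577} \approx -0.00033647$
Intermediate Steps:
$f = -31872580$ ($f = \left(-7708\right) 4135 = -31872580$)
$\frac{1}{\frac{1}{-9078 + f} - 2972} = \frac{1}{\frac{1}{-9078 - 31872580} - 2972} = \frac{1}{\frac{1}{-31881658} - 2972} = \frac{1}{- \frac{1}{31881658} - 2972} = \frac{1}{- \frac{94752287577}{31881658}} = - \frac{31881658}{94752287577}$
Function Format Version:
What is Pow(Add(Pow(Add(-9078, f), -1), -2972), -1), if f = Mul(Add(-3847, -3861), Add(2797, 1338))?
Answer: Rational(-31881658, 94752287577) ≈ -0.00033647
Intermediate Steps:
f = -31872580 (f = Mul(-7708, 4135) = -31872580)
Pow(Add(Pow(Add(-9078, f), -1), -2972), -1) = Pow(Add(Pow(Add(-9078, -31872580), -1), -2972), -1) = Pow(Add(Pow(-31881658, -1), -2972), -1) = Pow(Add(Rational(-1, 31881658), -2972), -1) = Pow(Rational(-94752287577, 31881658), -1) = Rational(-31881658, 94752287577)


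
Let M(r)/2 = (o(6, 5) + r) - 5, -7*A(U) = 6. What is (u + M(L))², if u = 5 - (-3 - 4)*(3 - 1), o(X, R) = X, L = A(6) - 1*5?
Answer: 4225/49 ≈ 86.224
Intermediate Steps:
A(U) = -6/7 (A(U) = -⅐*6 = -6/7)
L = -41/7 (L = -6/7 - 1*5 = -6/7 - 5 = -41/7 ≈ -5.8571)
M(r) = 2 + 2*r (M(r) = 2*((6 + r) - 5) = 2*(1 + r) = 2 + 2*r)
u = 19 (u = 5 - (-7)*2 = 5 - 1*(-14) = 5 + 14 = 19)
(u + M(L))² = (19 + (2 + 2*(-41/7)))² = (19 + (2 - 82/7))² = (19 - 68/7)² = (65/7)² = 4225/49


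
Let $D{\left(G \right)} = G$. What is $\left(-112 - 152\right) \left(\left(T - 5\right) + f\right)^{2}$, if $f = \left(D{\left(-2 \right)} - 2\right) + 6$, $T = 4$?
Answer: $-264$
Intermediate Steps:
$f = 2$ ($f = \left(-2 - 2\right) + 6 = -4 + 6 = 2$)
$\left(-112 - 152\right) \left(\left(T - 5\right) + f\right)^{2} = \left(-112 - 152\right) \left(\left(4 - 5\right) + 2\right)^{2} = - 264 \left(-1 + 2\right)^{2} = - 264 \cdot 1^{2} = \left(-264\right) 1 = -264$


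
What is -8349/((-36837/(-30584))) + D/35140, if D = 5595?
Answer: -598176391415/86296812 ≈ -6931.6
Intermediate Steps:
-8349/((-36837/(-30584))) + D/35140 = -8349/((-36837/(-30584))) + 5595/35140 = -8349/((-36837*(-1/30584))) + 5595*(1/35140) = -8349/36837/30584 + 1119/7028 = -8349*30584/36837 + 1119/7028 = -85115272/12279 + 1119/7028 = -598176391415/86296812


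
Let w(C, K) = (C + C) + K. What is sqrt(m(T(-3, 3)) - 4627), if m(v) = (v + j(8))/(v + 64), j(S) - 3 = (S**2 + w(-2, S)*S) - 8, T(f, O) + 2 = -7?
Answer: 3*I*sqrt(1554685)/55 ≈ 68.011*I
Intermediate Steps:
w(C, K) = K + 2*C (w(C, K) = 2*C + K = K + 2*C)
T(f, O) = -9 (T(f, O) = -2 - 7 = -9)
j(S) = -5 + S**2 + S*(-4 + S) (j(S) = 3 + ((S**2 + (S + 2*(-2))*S) - 8) = 3 + ((S**2 + (S - 4)*S) - 8) = 3 + ((S**2 + (-4 + S)*S) - 8) = 3 + ((S**2 + S*(-4 + S)) - 8) = 3 + (-8 + S**2 + S*(-4 + S)) = -5 + S**2 + S*(-4 + S))
m(v) = (91 + v)/(64 + v) (m(v) = (v + (-5 + 8**2 + 8*(-4 + 8)))/(v + 64) = (v + (-5 + 64 + 8*4))/(64 + v) = (v + (-5 + 64 + 32))/(64 + v) = (v + 91)/(64 + v) = (91 + v)/(64 + v))
sqrt(m(T(-3, 3)) - 4627) = sqrt((91 - 9)/(64 - 9) - 4627) = sqrt(82/55 - 4627) = sqrt(-254403/55) = 3*I*sqrt(1554685)/55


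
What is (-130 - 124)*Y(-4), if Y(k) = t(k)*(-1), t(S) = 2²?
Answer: 1016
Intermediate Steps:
t(S) = 4
Y(k) = -4 (Y(k) = 4*(-1) = -4)
(-130 - 124)*Y(-4) = (-130 - 124)*(-4) = -254*(-4) = 1016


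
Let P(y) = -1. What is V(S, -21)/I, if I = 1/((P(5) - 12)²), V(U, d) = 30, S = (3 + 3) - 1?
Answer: 5070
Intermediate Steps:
S = 5 (S = 6 - 1 = 5)
I = 1/169 (I = 1/((-1 - 12)²) = 1/((-13)²) = 1/169 ≈ 0.0059172)
V(S, -21)/I = 30/(1/169) = 30*169 = 5070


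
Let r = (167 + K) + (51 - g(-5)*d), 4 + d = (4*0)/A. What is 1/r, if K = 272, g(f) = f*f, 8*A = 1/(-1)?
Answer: 1/590 ≈ 0.0016949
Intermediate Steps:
A = -⅛ (A = (⅛)/(-1) = (⅛)*(-1) = -⅛ ≈ -0.12500)
g(f) = f²
d = -4 (d = -4 + (4*0)/(-⅛) = -4 + 0*(-8) = -4 + 0 = -4)
r = 590 (r = (167 + 272) + (51 - (-5)²*(-4)) = 439 + (51 - 25*(-4)) = 439 + (51 - 1*(-100)) = 439 + (51 + 100) = 439 + 151 = 590)
1/r = 1/590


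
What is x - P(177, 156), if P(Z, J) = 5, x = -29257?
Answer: -29262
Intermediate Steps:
x - P(177, 156) = -29257 - 1*5 = -29257 - 5 = -29262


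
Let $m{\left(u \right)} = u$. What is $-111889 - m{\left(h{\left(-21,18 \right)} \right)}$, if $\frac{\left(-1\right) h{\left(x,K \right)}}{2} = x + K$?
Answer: $-111895$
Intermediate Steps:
$h{\left(x,K \right)} = - 2 K - 2 x$ ($h{\left(x,K \right)} = - 2 \left(x + K\right) = - 2 \left(K + x\right) = - 2 K - 2 x$)
$-111889 - m{\left(h{\left(-21,18 \right)} \right)} = -111889 - \left(\left(-2\right) 18 - -42\right) = -111889 - \left(-36 + 42\right) = -111889 - 6 = -111895$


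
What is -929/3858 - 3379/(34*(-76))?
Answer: 5317823/4984536 ≈ 1.0669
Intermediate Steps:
-929/3858 - 3379/(34*(-76)) = -929*1/3858 - 3379/(-2584) = -929/3858 - 3379*(-1/2584) = -929/3858 + 3379/2584 = 5317823/4984536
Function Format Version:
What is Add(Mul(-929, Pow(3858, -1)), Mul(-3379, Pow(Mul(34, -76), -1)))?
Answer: Rational(5317823, 4984536) ≈ 1.0669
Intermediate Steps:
Add(Mul(-929, Pow(3858, -1)), Mul(-3379, Pow(Mul(34, -76), -1))) = Add(Mul(-929, Rational(1, 3858)), Mul(-3379, Pow(-2584, -1))) = Add(Rational(-929, 3858), Mul(-3379, Rational(-1, 2584))) = Add(Rational(-929, 3858), Rational(3379, 2584)) = Rational(5317823, 4984536)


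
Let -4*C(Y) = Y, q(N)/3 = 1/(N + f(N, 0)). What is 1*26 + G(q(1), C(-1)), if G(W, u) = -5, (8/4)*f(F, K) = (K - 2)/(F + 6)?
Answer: 21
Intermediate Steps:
f(F, K) = (-2 + K)/(2*(6 + F)) (f(F, K) = ((K - 2)/(F + 6))/2 = ((-2 + K)/(6 + F))/2 = (-2 + K)/(2*(6 + F)))
q(N) = 3/(N - 1/(6 + N)) (q(N) = 3/(N + (-2 + 0)/(2*(6 + N))) = 3/(N + (½)*(-2)/(6 + N)) = 3/(N - 1/(6 + N)))
C(Y) = -Y/4
1*26 + G(q(1), C(-1)) = 1*26 - 5 = 26 - 5 = 21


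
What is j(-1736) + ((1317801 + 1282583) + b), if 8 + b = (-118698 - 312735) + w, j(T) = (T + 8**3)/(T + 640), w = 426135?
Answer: 355525839/137 ≈ 2.5951e+6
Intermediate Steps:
j(T) = (512 + T)/(640 + T) (j(T) = (T + 512)/(640 + T) = (512 + T)/(640 + T))
b = -5306 (b = -8 + ((-118698 - 312735) + 426135) = -8 + (-431433 + 426135) = -8 - 5298 = -5306)
j(-1736) + ((1317801 + 1282583) + b) = (512 - 1736)/(640 - 1736) + ((1317801 + 1282583) - 5306) = -1224/(-1096) + (2600384 - 5306) = -1/1096*(-1224) + 2595078 = 153/137 + 2595078 = 355525839/137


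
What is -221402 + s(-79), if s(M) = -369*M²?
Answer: -2524331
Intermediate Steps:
-221402 + s(-79) = -221402 - 369*(-79)² = -221402 - 369*6241 = -221402 - 2302929 = -2524331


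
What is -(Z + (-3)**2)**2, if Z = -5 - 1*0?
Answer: -16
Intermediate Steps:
Z = -5 (Z = -5 + 0 = -5)
-(Z + (-3)**2)**2 = -(-5 + (-3)**2)**2 = -(-5 + 9)**2 = -1*4**2 = -1*16 = -16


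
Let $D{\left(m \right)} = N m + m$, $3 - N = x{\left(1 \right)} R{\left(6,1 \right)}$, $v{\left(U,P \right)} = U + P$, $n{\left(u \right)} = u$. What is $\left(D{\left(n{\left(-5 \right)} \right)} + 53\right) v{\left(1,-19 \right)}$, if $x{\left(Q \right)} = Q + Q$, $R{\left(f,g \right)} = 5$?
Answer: $-1494$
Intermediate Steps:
$x{\left(Q \right)} = 2 Q$
$v{\left(U,P \right)} = P + U$
$N = -7$ ($N = 3 - 2 \cdot 1 \cdot 5 = 3 - 2 \cdot 5 = 3 - 10 = -7$)
$D{\left(m \right)} = - 6 m$ ($D{\left(m \right)} = - 7 m + m = - 6 m$)
$\left(D{\left(n{\left(-5 \right)} \right)} + 53\right) v{\left(1,-19 \right)} = \left(\left(-6\right) \left(-5\right) + 53\right) \left(-19 + 1\right) = \left(30 + 53\right) \left(-18\right) = 83 \left(-18\right) = -1494$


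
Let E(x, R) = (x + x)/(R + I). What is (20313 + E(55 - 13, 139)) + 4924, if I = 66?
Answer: 5173669/205 ≈ 25237.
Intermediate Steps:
E(x, R) = 2*x/(66 + R) (E(x, R) = (x + x)/(R + 66) = (2*x)/(66 + R) = 2*x/(66 + R))
(20313 + E(55 - 13, 139)) + 4924 = (20313 + 2*(55 - 13)/(66 + 139)) + 4924 = (20313 + 2*42/205) + 4924 = (20313 + 2*42*(1/205)) + 4924 = (20313 + 84/205) + 4924 = 4164249/205 + 4924 = 5173669/205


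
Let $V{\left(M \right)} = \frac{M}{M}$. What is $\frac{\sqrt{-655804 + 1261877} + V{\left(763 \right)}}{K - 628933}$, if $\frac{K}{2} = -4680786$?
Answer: $- \frac{1}{9990505} - \frac{\sqrt{606073}}{9990505} \approx -7.8025 \cdot 10^{-5}$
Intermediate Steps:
$V{\left(M \right)} = 1$
$K = -9361572$ ($K = 2 \left(-4680786\right) = -9361572$)
$\frac{\sqrt{-655804 + 1261877} + V{\left(763 \right)}}{K - 628933} = \frac{\sqrt{-655804 + 1261877} + 1}{-9361572 - 628933} = \frac{\sqrt{606073} + 1}{-9990505} = \left(1 + \sqrt{606073}\right) \left(- \frac{1}{9990505}\right) = - \frac{1}{9990505} - \frac{\sqrt{606073}}{9990505}$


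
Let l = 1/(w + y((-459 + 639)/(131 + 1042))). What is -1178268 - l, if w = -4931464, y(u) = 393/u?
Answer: -116151372421792/98578059 ≈ -1.1783e+6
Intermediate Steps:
l = -20/98578059 (l = 1/(-4931464 + 393/(((-459 + 639)/(131 + 1042)))) = 1/(-4931464 + 393/((180/1173))) = 1/(-4931464 + 393/((180*(1/1173)))) = 1/(-4931464 + 393/(60/391)) = 1/(-4931464 + 393*(391/60)) = 1/(-4931464 + 51221/20) = 1/(-98578059/20) = -20/98578059 ≈ -2.0288e-7)
-1178268 - l = -1178268 - 1*(-20/98578059) = -1178268 + 20/98578059 = -116151372421792/98578059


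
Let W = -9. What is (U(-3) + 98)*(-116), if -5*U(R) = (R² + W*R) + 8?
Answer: -51736/5 ≈ -10347.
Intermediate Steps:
U(R) = -8/5 - R²/5 + 9*R/5 (U(R) = -((R² - 9*R) + 8)/5 = -(8 + R² - 9*R)/5 = -8/5 - R²/5 + 9*R/5)
(U(-3) + 98)*(-116) = ((-8/5 - ⅕*(-3)² + (9/5)*(-3)) + 98)*(-116) = ((-8/5 - ⅕*9 - 27/5) + 98)*(-116) = ((-8/5 - 9/5 - 27/5) + 98)*(-116) = (-44/5 + 98)*(-116) = (446/5)*(-116) = -51736/5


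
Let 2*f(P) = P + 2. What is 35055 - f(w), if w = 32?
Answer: 35038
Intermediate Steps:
f(P) = 1 + P/2 (f(P) = (P + 2)/2 = (2 + P)/2 = 1 + P/2)
35055 - f(w) = 35055 - (1 + (½)*32) = 35055 - (1 + 16) = 35055 - 1*17 = 35055 - 17 = 35038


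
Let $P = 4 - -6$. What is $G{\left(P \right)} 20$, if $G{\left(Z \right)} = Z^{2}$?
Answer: $2000$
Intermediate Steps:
$P = 10$ ($P = 4 + 6 = 10$)
$G{\left(P \right)} 20 = 10^{2} \cdot 20 = 100 \cdot 20 = 2000$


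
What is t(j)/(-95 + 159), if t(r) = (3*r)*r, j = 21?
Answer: 1323/64 ≈ 20.672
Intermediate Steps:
t(r) = 3*r²
t(j)/(-95 + 159) = (3*21²)/(-95 + 159) = (3*441)/64 = 1323*(1/64) = 1323/64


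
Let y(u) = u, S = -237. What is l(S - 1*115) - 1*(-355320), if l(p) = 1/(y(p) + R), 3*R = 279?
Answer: 92027879/259 ≈ 3.5532e+5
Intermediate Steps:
R = 93 (R = (⅓)*279 = 93)
l(p) = 1/(93 + p) (l(p) = 1/(p + 93) = 1/(93 + p))
l(S - 1*115) - 1*(-355320) = 1/(93 + (-237 - 1*115)) - 1*(-355320) = 1/(93 + (-237 - 115)) + 355320 = 1/(93 - 352) + 355320 = 1/(-259) + 355320 = -1/259 + 355320 = 92027879/259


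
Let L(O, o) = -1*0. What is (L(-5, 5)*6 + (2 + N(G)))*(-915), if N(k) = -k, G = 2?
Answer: 0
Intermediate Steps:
L(O, o) = 0
(L(-5, 5)*6 + (2 + N(G)))*(-915) = (0*6 + (2 - 1*2))*(-915) = (0 + (2 - 2))*(-915) = (0 + 0)*(-915) = 0*(-915) = 0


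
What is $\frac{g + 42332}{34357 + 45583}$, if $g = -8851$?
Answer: $\frac{4783}{11420} \approx 0.41883$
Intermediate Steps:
$\frac{g + 42332}{34357 + 45583} = \frac{-8851 + 42332}{34357 + 45583} = \frac{33481}{79940} = 33481 \cdot \frac{1}{79940} = \frac{4783}{11420}$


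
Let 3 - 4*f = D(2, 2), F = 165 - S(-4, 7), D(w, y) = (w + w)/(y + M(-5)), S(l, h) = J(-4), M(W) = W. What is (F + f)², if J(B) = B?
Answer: 4165681/144 ≈ 28928.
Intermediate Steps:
S(l, h) = -4
D(w, y) = 2*w/(-5 + y) (D(w, y) = (w + w)/(y - 5) = (2*w)/(-5 + y) = 2*w/(-5 + y))
F = 169 (F = 165 - 1*(-4) = 165 + 4 = 169)
f = 13/12 (f = ¾ - 2/(2*(-5 + 2)) = ¾ - 2/(2*(-3)) = ¾ - 2*(-1)/(2*3) = ¾ - ¼*(-4/3) = ¾ + ⅓ = 13/12 ≈ 1.0833)
(F + f)² = (169 + 13/12)² = (2041/12)² = 4165681/144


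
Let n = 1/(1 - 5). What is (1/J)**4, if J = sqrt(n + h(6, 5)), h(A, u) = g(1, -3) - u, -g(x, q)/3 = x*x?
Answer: 16/1089 ≈ 0.014692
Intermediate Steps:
g(x, q) = -3*x**2 (g(x, q) = -3*x*x = -3*x**2)
n = -1/4 (n = 1/(-4) = -1/4 ≈ -0.25000)
h(A, u) = -3 - u (h(A, u) = -3*1**2 - u = -3*1 - u = -3 - u)
J = I*sqrt(33)/2 (J = sqrt(-1/4 + (-3 - 1*5)) = sqrt(-1/4 + (-3 - 5)) = sqrt(-1/4 - 8) = sqrt(-33/4) = I*sqrt(33)/2 ≈ 2.8723*I)
(1/J)**4 = (1/(I*sqrt(33)/2))**4 = (-2*I*sqrt(33)/33)**4 = 16/1089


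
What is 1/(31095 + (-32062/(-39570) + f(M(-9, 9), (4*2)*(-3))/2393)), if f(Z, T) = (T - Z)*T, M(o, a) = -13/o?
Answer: 15781835/490752974066 ≈ 3.2158e-5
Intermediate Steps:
f(Z, T) = T*(T - Z)
1/(31095 + (-32062/(-39570) + f(M(-9, 9), (4*2)*(-3))/2393)) = 1/(31095 + (-32062/(-39570) + (((4*2)*(-3))*((4*2)*(-3) - (-13)/(-9)))/2393)) = 1/(31095 + (-32062*(-1/39570) + ((8*(-3))*(8*(-3) - (-13)*(-1)/9))*(1/2393))) = 1/(31095 + (16031/19785 - 24*(-24 - 1*13/9)*(1/2393))) = 1/(31095 + (16031/19785 - 24*(-24 - 13/9)*(1/2393))) = 1/(31095 + (16031/19785 - 24*(-229/9)*(1/2393))) = 1/(31095 + (16031/19785 + (1832/3)*(1/2393))) = 1/(31095 + (16031/19785 + 1832/7179)) = 1/(31095 + 16814741/15781835) = 1/(490752974066/15781835) = 15781835/490752974066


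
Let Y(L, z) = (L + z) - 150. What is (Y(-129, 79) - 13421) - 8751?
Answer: -22372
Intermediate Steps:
Y(L, z) = -150 + L + z
(Y(-129, 79) - 13421) - 8751 = ((-150 - 129 + 79) - 13421) - 8751 = (-200 - 13421) - 8751 = -13621 - 8751 = -22372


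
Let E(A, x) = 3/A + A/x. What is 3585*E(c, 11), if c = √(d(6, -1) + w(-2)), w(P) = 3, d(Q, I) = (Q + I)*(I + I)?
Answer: -93210*I*√7/77 ≈ -3202.7*I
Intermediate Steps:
d(Q, I) = 2*I*(I + Q) (d(Q, I) = (I + Q)*(2*I) = 2*I*(I + Q))
c = I*√7 (c = √(2*(-1)*(-1 + 6) + 3) = √(2*(-1)*5 + 3) = √(-10 + 3) = √(-7) = I*√7 ≈ 2.6458*I)
3585*E(c, 11) = 3585*(3/((I*√7)) + (I*√7)/11) = 3585*(3*(-I*√7/7) + (I*√7)*(1/11)) = 3585*(-3*I*√7/7 + I*√7/11) = 3585*(-26*I*√7/77) = -93210*I*√7/77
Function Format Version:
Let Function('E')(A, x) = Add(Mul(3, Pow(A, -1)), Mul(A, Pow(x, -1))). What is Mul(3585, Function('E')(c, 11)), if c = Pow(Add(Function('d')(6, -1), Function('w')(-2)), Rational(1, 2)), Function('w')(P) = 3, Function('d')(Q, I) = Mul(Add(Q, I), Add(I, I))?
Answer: Mul(Rational(-93210, 77), I, Pow(7, Rational(1, 2))) ≈ Mul(-3202.7, I)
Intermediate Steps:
Function('d')(Q, I) = Mul(2, I, Add(I, Q)) (Function('d')(Q, I) = Mul(Add(I, Q), Mul(2, I)) = Mul(2, I, Add(I, Q)))
c = Mul(I, Pow(7, Rational(1, 2))) (c = Pow(Add(Mul(2, -1, Add(-1, 6)), 3), Rational(1, 2)) = Pow(Add(Mul(2, -1, 5), 3), Rational(1, 2)) = Pow(Add(-10, 3), Rational(1, 2)) = Pow(-7, Rational(1, 2)) = Mul(I, Pow(7, Rational(1, 2))) ≈ Mul(2.6458, I))
Mul(3585, Function('E')(c, 11)) = Mul(3585, Add(Mul(3, Pow(Mul(I, Pow(7, Rational(1, 2))), -1)), Mul(Mul(I, Pow(7, Rational(1, 2))), Pow(11, -1)))) = Mul(3585, Add(Mul(3, Mul(Rational(-1, 7), I, Pow(7, Rational(1, 2)))), Mul(Mul(I, Pow(7, Rational(1, 2))), Rational(1, 11)))) = Mul(3585, Add(Mul(Rational(-3, 7), I, Pow(7, Rational(1, 2))), Mul(Rational(1, 11), I, Pow(7, Rational(1, 2))))) = Mul(3585, Mul(Rational(-26, 77), I, Pow(7, Rational(1, 2)))) = Mul(Rational(-93210, 77), I, Pow(7, Rational(1, 2)))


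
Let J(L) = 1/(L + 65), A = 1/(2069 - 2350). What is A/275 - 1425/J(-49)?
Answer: -1761870001/77275 ≈ -22800.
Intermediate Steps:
A = -1/281 (A = 1/(-281) = -1/281 ≈ -0.0035587)
J(L) = 1/(65 + L)
A/275 - 1425/J(-49) = -1/281/275 - 1425/(1/(65 - 49)) = -1/281*1/275 - 1425/(1/16) = -1/77275 - 1425/1/16 = -1/77275 - 1425*16 = -1/77275 - 22800 = -1761870001/77275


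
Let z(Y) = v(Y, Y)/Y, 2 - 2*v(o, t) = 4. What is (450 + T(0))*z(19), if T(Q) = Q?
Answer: -450/19 ≈ -23.684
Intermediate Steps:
v(o, t) = -1 (v(o, t) = 1 - ½*4 = 1 - 2 = -1)
z(Y) = -1/Y
(450 + T(0))*z(19) = (450 + 0)*(-1/19) = 450*(-1*1/19) = 450*(-1/19) = -450/19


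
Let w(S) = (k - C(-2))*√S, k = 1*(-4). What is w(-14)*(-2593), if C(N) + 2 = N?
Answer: 0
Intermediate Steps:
k = -4
C(N) = -2 + N
w(S) = 0 (w(S) = (-4 - (-2 - 2))*√S = (-4 - 1*(-4))*√S = (-4 + 4)*√S = 0*√S = 0)
w(-14)*(-2593) = 0*(-2593) = 0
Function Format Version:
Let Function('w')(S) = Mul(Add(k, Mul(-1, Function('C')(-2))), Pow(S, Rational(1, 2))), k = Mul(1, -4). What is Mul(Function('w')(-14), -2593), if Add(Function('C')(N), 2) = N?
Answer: 0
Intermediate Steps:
k = -4
Function('C')(N) = Add(-2, N)
Function('w')(S) = 0 (Function('w')(S) = Mul(Add(-4, Mul(-1, Add(-2, -2))), Pow(S, Rational(1, 2))) = Mul(Add(-4, Mul(-1, -4)), Pow(S, Rational(1, 2))) = Mul(Add(-4, 4), Pow(S, Rational(1, 2))) = Mul(0, Pow(S, Rational(1, 2))) = 0)
Mul(Function('w')(-14), -2593) = Mul(0, -2593) = 0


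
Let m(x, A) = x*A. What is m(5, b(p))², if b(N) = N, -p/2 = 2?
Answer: 400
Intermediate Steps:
p = -4 (p = -2*2 = -4)
m(x, A) = A*x
m(5, b(p))² = (-4*5)² = (-20)² = 400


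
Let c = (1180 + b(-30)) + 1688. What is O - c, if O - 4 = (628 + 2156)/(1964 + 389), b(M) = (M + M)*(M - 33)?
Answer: -15630548/2353 ≈ -6642.8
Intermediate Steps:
b(M) = 2*M*(-33 + M) (b(M) = (2*M)*(-33 + M) = 2*M*(-33 + M))
c = 6648 (c = (1180 + 2*(-30)*(-33 - 30)) + 1688 = (1180 + 2*(-30)*(-63)) + 1688 = (1180 + 3780) + 1688 = 4960 + 1688 = 6648)
O = 12196/2353 (O = 4 + (628 + 2156)/(1964 + 389) = 4 + 2784/2353 = 12196/2353 ≈ 5.1832)
O - c = 12196/2353 - 1*6648 = 12196/2353 - 6648 = -15630548/2353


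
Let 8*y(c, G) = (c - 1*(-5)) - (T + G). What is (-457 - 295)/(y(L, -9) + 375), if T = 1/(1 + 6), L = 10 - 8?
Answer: -42112/21111 ≈ -1.9948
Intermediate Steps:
L = 2
T = 1/7 ≈ 0.14286
y(c, G) = 17/28 - G/8 + c/8 (y(c, G) = ((c - 1*(-5)) - (1/7 + G))/8 = ((c + 5) + (-1/7 - G))/8 = ((5 + c) + (-1/7 - G))/8 = (34/7 + c - G)/8 = 17/28 - G/8 + c/8)
(-457 - 295)/(y(L, -9) + 375) = (-457 - 295)/((17/28 - 1/8*(-9) + (1/8)*2) + 375) = -752/((17/28 + 9/8 + 1/4) + 375) = -752/(111/56 + 375) = -752/21111/56 = -752*56/21111 = -42112/21111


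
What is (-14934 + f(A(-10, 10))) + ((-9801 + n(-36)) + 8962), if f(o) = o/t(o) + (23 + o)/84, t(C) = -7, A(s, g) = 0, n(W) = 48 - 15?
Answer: -1322137/84 ≈ -15740.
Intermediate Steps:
n(W) = 33
f(o) = 23/84 - 11*o/84 (f(o) = o/(-7) + (23 + o)/84 = o*(-⅐) + (23 + o)*(1/84) = -o/7 + (23/84 + o/84) = 23/84 - 11*o/84)
(-14934 + f(A(-10, 10))) + ((-9801 + n(-36)) + 8962) = (-14934 + (23/84 - 11/84*0)) + ((-9801 + 33) + 8962) = (-14934 + (23/84 + 0)) + (-9768 + 8962) = (-14934 + 23/84) - 806 = -1254433/84 - 806 = -1322137/84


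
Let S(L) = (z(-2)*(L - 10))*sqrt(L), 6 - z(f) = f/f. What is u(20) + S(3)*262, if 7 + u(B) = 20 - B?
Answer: -7 - 9170*sqrt(3) ≈ -15890.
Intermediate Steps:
z(f) = 5 (z(f) = 6 - f/f = 6 - 1*1 = 6 - 1 = 5)
u(B) = 13 - B (u(B) = -7 + (20 - B) = 13 - B)
S(L) = sqrt(L)*(-50 + 5*L) (S(L) = (5*(L - 10))*sqrt(L) = (5*(-10 + L))*sqrt(L) = (-50 + 5*L)*sqrt(L) = sqrt(L)*(-50 + 5*L))
u(20) + S(3)*262 = (13 - 1*20) + (5*sqrt(3)*(-10 + 3))*262 = (13 - 20) + (5*sqrt(3)*(-7))*262 = -7 - 35*sqrt(3)*262 = -7 - 9170*sqrt(3)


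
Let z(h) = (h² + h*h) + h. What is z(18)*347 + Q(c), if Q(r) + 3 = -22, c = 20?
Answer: 231077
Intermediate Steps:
z(h) = h + 2*h² (z(h) = (h² + h²) + h = 2*h² + h = h + 2*h²)
Q(r) = -25 (Q(r) = -3 - 22 = -25)
z(18)*347 + Q(c) = (18*(1 + 2*18))*347 - 25 = (18*(1 + 36))*347 - 25 = (18*37)*347 - 25 = 666*347 - 25 = 231102 - 25 = 231077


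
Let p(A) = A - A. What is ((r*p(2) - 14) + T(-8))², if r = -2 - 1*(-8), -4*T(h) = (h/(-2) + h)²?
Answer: 324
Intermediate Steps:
T(h) = -h²/16 (T(h) = -(h/(-2) + h)²/4 = -(h*(-½) + h)²/4 = -(-h/2 + h)²/4 = -h²/4/4 = -h²/16)
p(A) = 0
r = 6 (r = -2 + 8 = 6)
((r*p(2) - 14) + T(-8))² = ((6*0 - 14) - 1/16*(-8)²)² = ((0 - 14) - 1/16*64)² = (-14 - 4)² = (-18)² = 324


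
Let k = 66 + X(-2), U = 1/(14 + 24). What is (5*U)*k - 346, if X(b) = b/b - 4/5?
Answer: -12817/38 ≈ -337.29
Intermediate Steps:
X(b) = ⅕ (X(b) = 1 - 4*⅕ = 1 - ⅘ = ⅕)
U = 1/38 ≈ 0.026316
k = 331/5 (k = 66 + ⅕ = 331/5 ≈ 66.200)
(5*U)*k - 346 = (5*(1/38))*(331/5) - 346 = (5/38)*(331/5) - 346 = 331/38 - 346 = -12817/38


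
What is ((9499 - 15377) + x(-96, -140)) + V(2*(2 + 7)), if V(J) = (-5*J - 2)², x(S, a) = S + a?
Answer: 2350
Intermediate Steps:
V(J) = (-2 - 5*J)²
((9499 - 15377) + x(-96, -140)) + V(2*(2 + 7)) = ((9499 - 15377) + (-96 - 140)) + (2 + 5*(2*(2 + 7)))² = (-5878 - 236) + (2 + 5*(2*9))² = -6114 + (2 + 5*18)² = -6114 + (2 + 90)² = -6114 + 92² = -6114 + 8464 = 2350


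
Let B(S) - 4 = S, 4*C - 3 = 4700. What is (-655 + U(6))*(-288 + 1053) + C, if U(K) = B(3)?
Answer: -1978177/4 ≈ -4.9454e+5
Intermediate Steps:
C = 4703/4 (C = 3/4 + (1/4)*4700 = 3/4 + 1175 = 4703/4 ≈ 1175.8)
B(S) = 4 + S
U(K) = 7 (U(K) = 4 + 3 = 7)
(-655 + U(6))*(-288 + 1053) + C = (-655 + 7)*(-288 + 1053) + 4703/4 = -648*765 + 4703/4 = -495720 + 4703/4 = -1978177/4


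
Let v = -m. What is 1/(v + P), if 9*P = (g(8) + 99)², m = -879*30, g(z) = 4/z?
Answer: 36/988921 ≈ 3.6403e-5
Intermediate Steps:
m = -26370
v = 26370 (v = -1*(-26370) = 26370)
P = 39601/36 (P = (4/8 + 99)²/9 = (4*(⅛) + 99)²/9 = (½ + 99)²/9 = (199/2)²/9 = (⅑)*(39601/4) = 39601/36 ≈ 1100.0)
1/(v + P) = 1/(26370 + 39601/36) = 1/(988921/36) = 36/988921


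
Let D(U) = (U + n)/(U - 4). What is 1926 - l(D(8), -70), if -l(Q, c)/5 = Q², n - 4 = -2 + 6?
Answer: 2006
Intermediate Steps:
n = 8 (n = 4 + (-2 + 6) = 4 + 4 = 8)
D(U) = (8 + U)/(-4 + U) (D(U) = (U + 8)/(U - 4) = (8 + U)/(-4 + U))
l(Q, c) = -5*Q²
1926 - l(D(8), -70) = 1926 - (-5)*((8 + 8)/(-4 + 8))² = 1926 - (-5)*(16/4)² = 1926 - (-5)*((¼)*16)² = 1926 - (-5)*4² = 1926 - (-5)*16 = 1926 - 1*(-80) = 1926 + 80 = 2006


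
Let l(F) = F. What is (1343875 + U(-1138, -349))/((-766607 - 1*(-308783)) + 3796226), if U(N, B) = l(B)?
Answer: 671763/1669201 ≈ 0.40245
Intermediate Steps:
U(N, B) = B
(1343875 + U(-1138, -349))/((-766607 - 1*(-308783)) + 3796226) = (1343875 - 349)/((-766607 - 1*(-308783)) + 3796226) = 1343526/((-766607 + 308783) + 3796226) = 1343526/(-457824 + 3796226) = 1343526/3338402 = 1343526*(1/3338402) = 671763/1669201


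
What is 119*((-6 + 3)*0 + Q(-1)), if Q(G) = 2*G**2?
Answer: 238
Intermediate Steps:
119*((-6 + 3)*0 + Q(-1)) = 119*((-6 + 3)*0 + 2*(-1)**2) = 119*(-3*0 + 2*1) = 119*(0 + 2) = 119*2 = 238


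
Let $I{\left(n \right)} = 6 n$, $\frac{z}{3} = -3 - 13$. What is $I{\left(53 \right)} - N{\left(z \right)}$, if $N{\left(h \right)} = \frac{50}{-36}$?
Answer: $\frac{5749}{18} \approx 319.39$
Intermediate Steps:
$z = -48$ ($z = 3 \left(-3 - 13\right) = 3 \left(-16\right) = -48$)
$N{\left(h \right)} = - \frac{25}{18}$ ($N{\left(h \right)} = 50 \left(- \frac{1}{36}\right) = - \frac{25}{18}$)
$I{\left(53 \right)} - N{\left(z \right)} = 6 \cdot 53 - - \frac{25}{18} = 318 + \frac{25}{18} = \frac{5749}{18}$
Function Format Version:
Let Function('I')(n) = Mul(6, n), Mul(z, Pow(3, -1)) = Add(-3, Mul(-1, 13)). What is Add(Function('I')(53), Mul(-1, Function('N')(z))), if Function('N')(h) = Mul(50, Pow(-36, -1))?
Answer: Rational(5749, 18) ≈ 319.39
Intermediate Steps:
z = -48 (z = Mul(3, Add(-3, Mul(-1, 13))) = Mul(3, Add(-3, -13)) = Mul(3, -16) = -48)
Function('N')(h) = Rational(-25, 18) (Function('N')(h) = Mul(50, Rational(-1, 36)) = Rational(-25, 18))
Add(Function('I')(53), Mul(-1, Function('N')(z))) = Add(Mul(6, 53), Mul(-1, Rational(-25, 18))) = Add(318, Rational(25, 18)) = Rational(5749, 18)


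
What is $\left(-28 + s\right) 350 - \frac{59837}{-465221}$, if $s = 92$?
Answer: $\frac{10421010237}{465221} \approx 22400.0$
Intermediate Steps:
$\left(-28 + s\right) 350 - \frac{59837}{-465221} = \left(-28 + 92\right) 350 - \frac{59837}{-465221} = 64 \cdot 350 - 59837 \left(- \frac{1}{465221}\right) = 22400 - - \frac{59837}{465221} = 22400 + \frac{59837}{465221} = \frac{10421010237}{465221}$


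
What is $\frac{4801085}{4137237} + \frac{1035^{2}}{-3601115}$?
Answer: $\frac{2571469500890}{2979733243851} \approx 0.86299$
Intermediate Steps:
$\frac{4801085}{4137237} + \frac{1035^{2}}{-3601115} = 4801085 \cdot \frac{1}{4137237} + 1071225 \left(- \frac{1}{3601115}\right) = \frac{4801085}{4137237} - \frac{214245}{720223} = \frac{2571469500890}{2979733243851}$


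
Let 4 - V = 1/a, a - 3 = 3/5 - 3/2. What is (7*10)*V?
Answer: 740/3 ≈ 246.67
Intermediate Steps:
a = 21/10 (a = 3 + (3/5 - 3/2) = 3 + (3*(⅕) - 3*½) = 3 + (⅗ - 3/2) = 3 - 9/10 = 21/10 ≈ 2.1000)
V = 74/21 (V = 4 - 1/21/10 = 4 - 1*10/21 = 4 - 10/21 = 74/21 ≈ 3.5238)
(7*10)*V = (7*10)*(74/21) = 70*(74/21) = 740/3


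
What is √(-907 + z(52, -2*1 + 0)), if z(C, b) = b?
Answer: 3*I*√101 ≈ 30.15*I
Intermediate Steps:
√(-907 + z(52, -2*1 + 0)) = √(-907 + (-2*1 + 0)) = √(-907 + (-2 + 0)) = √(-907 - 2) = √(-909) = 3*I*√101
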